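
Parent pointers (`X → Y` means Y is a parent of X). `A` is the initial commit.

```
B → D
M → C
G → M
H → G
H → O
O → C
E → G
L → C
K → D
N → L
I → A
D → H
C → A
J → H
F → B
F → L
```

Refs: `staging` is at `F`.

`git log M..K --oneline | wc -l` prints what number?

Reachable from K: {A, C, D, G, H, K, M, O}.
Reachable from M: {A, C, M}.
In K's history but not M's: {D, G, H, K, O} — 5 commits.

5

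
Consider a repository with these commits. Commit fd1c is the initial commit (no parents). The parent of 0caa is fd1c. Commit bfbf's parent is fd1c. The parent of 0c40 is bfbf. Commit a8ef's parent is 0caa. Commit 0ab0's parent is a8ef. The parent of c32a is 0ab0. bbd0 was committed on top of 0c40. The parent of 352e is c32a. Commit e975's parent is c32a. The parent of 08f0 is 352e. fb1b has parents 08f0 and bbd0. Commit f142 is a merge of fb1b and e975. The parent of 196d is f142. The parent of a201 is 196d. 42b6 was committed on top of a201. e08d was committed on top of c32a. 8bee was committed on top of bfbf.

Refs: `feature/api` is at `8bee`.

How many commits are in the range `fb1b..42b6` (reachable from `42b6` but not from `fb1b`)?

5

Reachable from 42b6: {08f0, 0ab0, 0c40, 0caa, 196d, 352e, 42b6, a201, a8ef, bbd0, bfbf, c32a, e975, f142, fb1b, fd1c}.
Reachable from fb1b: {08f0, 0ab0, 0c40, 0caa, 352e, a8ef, bbd0, bfbf, c32a, fb1b, fd1c}.
In 42b6's history but not fb1b's: {196d, 42b6, a201, e975, f142} — 5 commits.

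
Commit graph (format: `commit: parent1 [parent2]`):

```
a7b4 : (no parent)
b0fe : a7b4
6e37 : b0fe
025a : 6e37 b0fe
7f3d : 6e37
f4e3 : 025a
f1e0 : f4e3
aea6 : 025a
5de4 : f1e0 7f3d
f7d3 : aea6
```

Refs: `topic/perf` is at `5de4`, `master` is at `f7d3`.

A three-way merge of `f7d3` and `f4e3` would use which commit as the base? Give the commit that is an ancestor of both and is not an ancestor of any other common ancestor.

Ancestors of f7d3: {025a, 6e37, a7b4, aea6, b0fe, f7d3}.
Ancestors of f4e3: {025a, 6e37, a7b4, b0fe, f4e3}.
Common ancestors: {025a, 6e37, a7b4, b0fe}.
Among these, 025a is not an ancestor of any other common ancestor — it is the merge base.

025a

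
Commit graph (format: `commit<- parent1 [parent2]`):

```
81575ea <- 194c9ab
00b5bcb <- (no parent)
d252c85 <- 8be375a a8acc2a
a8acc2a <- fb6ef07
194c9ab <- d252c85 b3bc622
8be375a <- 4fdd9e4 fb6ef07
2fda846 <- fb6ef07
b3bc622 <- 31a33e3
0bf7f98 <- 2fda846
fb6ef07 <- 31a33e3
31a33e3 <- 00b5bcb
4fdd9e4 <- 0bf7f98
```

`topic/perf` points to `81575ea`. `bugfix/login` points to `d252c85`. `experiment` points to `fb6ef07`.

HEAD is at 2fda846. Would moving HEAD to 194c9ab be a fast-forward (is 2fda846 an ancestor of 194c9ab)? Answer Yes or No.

A fast-forward from 2fda846 to 194c9ab is possible iff 2fda846 is an ancestor of 194c9ab.
Ancestors of 194c9ab: {00b5bcb, 0bf7f98, 194c9ab, 2fda846, 31a33e3, 4fdd9e4, 8be375a, a8acc2a, b3bc622, d252c85, fb6ef07}.
2fda846 is among them, so fast-forward is possible.

Yes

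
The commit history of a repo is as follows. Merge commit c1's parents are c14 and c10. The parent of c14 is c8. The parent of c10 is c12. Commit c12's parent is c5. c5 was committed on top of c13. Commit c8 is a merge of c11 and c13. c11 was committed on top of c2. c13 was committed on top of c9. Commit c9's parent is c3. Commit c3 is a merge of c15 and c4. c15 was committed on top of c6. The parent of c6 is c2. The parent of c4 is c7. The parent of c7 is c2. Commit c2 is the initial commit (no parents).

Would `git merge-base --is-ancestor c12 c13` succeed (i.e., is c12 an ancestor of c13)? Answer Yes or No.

No

Ancestors of c13: {c13, c15, c2, c3, c4, c6, c7, c9}.
c12 is not in that set, so it is not an ancestor of c13.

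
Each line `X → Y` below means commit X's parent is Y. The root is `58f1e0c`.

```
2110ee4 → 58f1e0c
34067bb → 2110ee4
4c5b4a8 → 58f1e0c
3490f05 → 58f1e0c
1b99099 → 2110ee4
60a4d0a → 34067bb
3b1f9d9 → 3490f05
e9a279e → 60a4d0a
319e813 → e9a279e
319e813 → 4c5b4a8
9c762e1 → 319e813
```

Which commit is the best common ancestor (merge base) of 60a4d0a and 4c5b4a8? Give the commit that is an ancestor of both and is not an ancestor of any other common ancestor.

58f1e0c

Ancestors of 60a4d0a: {2110ee4, 34067bb, 58f1e0c, 60a4d0a}.
Ancestors of 4c5b4a8: {4c5b4a8, 58f1e0c}.
Common ancestors: {58f1e0c}.
The only common ancestor is 58f1e0c, so it is the merge base.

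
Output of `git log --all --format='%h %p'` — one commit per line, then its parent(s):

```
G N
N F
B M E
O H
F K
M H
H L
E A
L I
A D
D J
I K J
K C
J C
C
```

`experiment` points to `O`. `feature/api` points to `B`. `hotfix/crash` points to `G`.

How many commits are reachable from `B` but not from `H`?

Reachable from B: {A, B, C, D, E, H, I, J, K, L, M}.
Reachable from H: {C, H, I, J, K, L}.
In B's history but not H's: {A, B, D, E, M} — 5 commits.

5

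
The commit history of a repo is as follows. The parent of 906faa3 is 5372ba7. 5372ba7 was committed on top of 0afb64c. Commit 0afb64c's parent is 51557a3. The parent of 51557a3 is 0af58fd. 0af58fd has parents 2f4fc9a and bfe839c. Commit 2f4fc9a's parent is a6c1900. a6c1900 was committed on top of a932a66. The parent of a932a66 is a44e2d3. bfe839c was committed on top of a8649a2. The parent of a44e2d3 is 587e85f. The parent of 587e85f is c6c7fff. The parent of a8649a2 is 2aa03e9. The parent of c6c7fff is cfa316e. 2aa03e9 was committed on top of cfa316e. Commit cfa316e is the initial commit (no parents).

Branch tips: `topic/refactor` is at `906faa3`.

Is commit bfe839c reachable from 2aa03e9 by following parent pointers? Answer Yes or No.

No

Ancestors of 2aa03e9: {2aa03e9, cfa316e}.
bfe839c is not in that set, so it is not an ancestor of 2aa03e9.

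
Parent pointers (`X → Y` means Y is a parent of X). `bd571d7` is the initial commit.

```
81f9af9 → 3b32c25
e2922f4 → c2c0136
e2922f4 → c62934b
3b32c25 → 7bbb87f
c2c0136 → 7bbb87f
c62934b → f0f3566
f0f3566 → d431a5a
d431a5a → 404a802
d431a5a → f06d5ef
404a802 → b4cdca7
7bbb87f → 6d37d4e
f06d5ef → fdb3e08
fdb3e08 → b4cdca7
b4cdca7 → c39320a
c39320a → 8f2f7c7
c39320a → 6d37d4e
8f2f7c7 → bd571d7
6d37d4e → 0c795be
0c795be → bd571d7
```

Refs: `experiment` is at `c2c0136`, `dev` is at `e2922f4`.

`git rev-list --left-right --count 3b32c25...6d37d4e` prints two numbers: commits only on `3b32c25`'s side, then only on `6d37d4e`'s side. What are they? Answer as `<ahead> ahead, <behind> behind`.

Reachable from 3b32c25: {0c795be, 3b32c25, 6d37d4e, 7bbb87f, bd571d7}.
Reachable from 6d37d4e: {0c795be, 6d37d4e, bd571d7}.
Only in 3b32c25's history (ahead): {3b32c25, 7bbb87f} — 2.
Only in 6d37d4e's history (behind): {} — 0.

2 ahead, 0 behind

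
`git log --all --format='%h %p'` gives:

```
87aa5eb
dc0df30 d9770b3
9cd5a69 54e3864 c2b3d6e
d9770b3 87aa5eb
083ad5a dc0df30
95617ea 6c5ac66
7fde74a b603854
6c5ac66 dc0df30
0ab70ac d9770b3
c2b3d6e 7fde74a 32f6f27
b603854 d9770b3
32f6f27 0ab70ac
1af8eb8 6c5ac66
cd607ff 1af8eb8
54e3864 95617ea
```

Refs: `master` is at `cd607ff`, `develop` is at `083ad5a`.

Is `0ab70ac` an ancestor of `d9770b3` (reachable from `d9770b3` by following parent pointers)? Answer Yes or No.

Ancestors of d9770b3: {87aa5eb, d9770b3}.
0ab70ac is not in that set, so it is not an ancestor of d9770b3.

No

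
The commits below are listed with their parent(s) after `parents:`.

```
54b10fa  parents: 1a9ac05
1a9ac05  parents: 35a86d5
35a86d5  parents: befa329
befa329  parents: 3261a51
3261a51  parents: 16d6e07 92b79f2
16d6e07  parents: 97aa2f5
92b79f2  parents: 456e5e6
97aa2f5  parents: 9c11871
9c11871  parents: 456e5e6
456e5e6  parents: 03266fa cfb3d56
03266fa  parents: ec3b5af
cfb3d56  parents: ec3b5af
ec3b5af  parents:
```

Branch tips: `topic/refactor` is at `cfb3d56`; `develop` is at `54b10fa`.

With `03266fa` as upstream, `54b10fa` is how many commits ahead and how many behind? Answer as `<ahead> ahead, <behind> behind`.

11 ahead, 0 behind

Reachable from 54b10fa: {03266fa, 16d6e07, 1a9ac05, 3261a51, 35a86d5, 456e5e6, 54b10fa, 92b79f2, 97aa2f5, 9c11871, befa329, cfb3d56, ec3b5af}.
Reachable from 03266fa: {03266fa, ec3b5af}.
Only in 54b10fa's history (ahead): {16d6e07, 1a9ac05, 3261a51, 35a86d5, 456e5e6, 54b10fa, 92b79f2, 97aa2f5, 9c11871, befa329, cfb3d56} — 11.
Only in 03266fa's history (behind): {} — 0.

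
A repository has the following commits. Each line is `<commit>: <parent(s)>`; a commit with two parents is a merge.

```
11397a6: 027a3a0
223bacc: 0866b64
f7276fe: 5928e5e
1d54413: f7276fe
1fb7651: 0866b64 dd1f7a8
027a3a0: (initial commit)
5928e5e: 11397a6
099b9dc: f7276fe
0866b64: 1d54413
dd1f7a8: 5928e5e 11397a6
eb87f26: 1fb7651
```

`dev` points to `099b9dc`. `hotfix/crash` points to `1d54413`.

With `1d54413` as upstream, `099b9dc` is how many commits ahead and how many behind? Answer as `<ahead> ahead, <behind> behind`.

1 ahead, 1 behind

Reachable from 099b9dc: {027a3a0, 099b9dc, 11397a6, 5928e5e, f7276fe}.
Reachable from 1d54413: {027a3a0, 11397a6, 1d54413, 5928e5e, f7276fe}.
Only in 099b9dc's history (ahead): {099b9dc} — 1.
Only in 1d54413's history (behind): {1d54413} — 1.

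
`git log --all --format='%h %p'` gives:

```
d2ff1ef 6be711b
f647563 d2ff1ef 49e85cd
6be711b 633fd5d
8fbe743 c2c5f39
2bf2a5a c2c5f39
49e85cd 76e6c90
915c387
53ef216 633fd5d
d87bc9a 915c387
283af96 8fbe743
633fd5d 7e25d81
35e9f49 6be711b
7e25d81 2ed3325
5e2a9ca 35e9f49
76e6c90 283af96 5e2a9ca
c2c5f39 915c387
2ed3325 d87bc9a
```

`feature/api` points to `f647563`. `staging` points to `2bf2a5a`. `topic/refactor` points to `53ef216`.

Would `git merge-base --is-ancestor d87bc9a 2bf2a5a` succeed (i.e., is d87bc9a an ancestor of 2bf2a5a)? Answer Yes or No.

Ancestors of 2bf2a5a: {2bf2a5a, 915c387, c2c5f39}.
d87bc9a is not in that set, so it is not an ancestor of 2bf2a5a.

No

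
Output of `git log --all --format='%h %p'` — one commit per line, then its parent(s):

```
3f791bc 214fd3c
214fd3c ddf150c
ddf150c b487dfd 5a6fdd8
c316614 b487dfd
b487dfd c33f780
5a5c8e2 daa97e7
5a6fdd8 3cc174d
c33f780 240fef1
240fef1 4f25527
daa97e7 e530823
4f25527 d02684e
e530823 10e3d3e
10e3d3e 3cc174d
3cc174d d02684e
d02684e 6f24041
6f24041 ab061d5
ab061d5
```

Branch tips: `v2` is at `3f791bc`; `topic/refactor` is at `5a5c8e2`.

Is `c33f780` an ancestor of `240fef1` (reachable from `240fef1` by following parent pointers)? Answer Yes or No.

No

Ancestors of 240fef1: {240fef1, 4f25527, 6f24041, ab061d5, d02684e}.
c33f780 is not in that set, so it is not an ancestor of 240fef1.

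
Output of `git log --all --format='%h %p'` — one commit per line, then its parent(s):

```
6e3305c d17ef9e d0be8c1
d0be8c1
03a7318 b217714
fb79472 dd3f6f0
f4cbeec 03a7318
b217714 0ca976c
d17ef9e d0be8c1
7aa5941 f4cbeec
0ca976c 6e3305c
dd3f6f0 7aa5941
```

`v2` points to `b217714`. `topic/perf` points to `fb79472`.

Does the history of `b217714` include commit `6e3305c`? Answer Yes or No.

Ancestors of b217714 (commits reachable by following parents): {0ca976c, 6e3305c, b217714, d0be8c1, d17ef9e}.
6e3305c is in that set, so it is an ancestor of b217714.

Yes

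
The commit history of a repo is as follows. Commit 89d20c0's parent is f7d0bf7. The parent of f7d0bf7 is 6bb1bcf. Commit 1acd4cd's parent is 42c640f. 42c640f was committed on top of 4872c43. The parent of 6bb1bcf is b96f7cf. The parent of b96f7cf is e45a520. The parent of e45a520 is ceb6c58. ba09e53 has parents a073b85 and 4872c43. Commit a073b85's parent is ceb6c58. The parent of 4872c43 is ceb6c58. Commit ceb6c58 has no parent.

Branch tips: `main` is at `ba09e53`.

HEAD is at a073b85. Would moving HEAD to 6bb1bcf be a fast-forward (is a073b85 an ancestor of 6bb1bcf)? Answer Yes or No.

No

A fast-forward from a073b85 to 6bb1bcf is possible iff a073b85 is an ancestor of 6bb1bcf.
Ancestors of 6bb1bcf: {6bb1bcf, b96f7cf, ceb6c58, e45a520}.
a073b85 is not among them, so fast-forward is not possible.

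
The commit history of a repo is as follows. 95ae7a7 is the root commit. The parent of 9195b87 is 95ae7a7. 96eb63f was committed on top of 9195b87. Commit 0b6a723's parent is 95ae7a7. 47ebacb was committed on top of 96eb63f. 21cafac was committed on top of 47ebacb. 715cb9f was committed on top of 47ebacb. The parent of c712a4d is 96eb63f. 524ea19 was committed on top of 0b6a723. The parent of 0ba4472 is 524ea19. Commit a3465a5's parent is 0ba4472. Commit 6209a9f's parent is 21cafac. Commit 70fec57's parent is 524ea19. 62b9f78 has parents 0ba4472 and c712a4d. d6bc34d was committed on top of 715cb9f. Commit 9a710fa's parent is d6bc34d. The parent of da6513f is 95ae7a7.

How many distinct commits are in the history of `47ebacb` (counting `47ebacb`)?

4

Walking parent pointers from 47ebacb: reachable set = {47ebacb, 9195b87, 95ae7a7, 96eb63f}.
That is 4 commits.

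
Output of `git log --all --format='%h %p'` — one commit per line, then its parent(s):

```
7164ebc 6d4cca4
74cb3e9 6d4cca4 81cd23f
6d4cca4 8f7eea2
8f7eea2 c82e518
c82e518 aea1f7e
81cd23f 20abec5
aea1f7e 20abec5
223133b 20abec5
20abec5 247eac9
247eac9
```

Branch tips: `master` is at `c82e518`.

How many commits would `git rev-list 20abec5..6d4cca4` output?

Reachable from 6d4cca4: {20abec5, 247eac9, 6d4cca4, 8f7eea2, aea1f7e, c82e518}.
Reachable from 20abec5: {20abec5, 247eac9}.
In 6d4cca4's history but not 20abec5's: {6d4cca4, 8f7eea2, aea1f7e, c82e518} — 4 commits.

4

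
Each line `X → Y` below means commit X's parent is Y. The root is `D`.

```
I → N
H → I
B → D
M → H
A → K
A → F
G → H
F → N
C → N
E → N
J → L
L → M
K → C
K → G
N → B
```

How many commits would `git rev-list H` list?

5

Walking parent pointers from H: reachable set = {B, D, H, I, N}.
That is 5 commits.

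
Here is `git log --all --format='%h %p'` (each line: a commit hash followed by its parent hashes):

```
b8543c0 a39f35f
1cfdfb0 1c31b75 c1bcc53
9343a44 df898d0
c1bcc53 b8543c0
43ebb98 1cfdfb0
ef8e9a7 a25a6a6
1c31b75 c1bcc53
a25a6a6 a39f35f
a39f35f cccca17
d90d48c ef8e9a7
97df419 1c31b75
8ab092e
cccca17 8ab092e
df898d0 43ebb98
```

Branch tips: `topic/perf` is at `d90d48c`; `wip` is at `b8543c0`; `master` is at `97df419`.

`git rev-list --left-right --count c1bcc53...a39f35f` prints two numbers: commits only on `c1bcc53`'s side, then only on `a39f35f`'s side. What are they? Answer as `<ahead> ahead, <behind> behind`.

Reachable from c1bcc53: {8ab092e, a39f35f, b8543c0, c1bcc53, cccca17}.
Reachable from a39f35f: {8ab092e, a39f35f, cccca17}.
Only in c1bcc53's history (ahead): {b8543c0, c1bcc53} — 2.
Only in a39f35f's history (behind): {} — 0.

2 ahead, 0 behind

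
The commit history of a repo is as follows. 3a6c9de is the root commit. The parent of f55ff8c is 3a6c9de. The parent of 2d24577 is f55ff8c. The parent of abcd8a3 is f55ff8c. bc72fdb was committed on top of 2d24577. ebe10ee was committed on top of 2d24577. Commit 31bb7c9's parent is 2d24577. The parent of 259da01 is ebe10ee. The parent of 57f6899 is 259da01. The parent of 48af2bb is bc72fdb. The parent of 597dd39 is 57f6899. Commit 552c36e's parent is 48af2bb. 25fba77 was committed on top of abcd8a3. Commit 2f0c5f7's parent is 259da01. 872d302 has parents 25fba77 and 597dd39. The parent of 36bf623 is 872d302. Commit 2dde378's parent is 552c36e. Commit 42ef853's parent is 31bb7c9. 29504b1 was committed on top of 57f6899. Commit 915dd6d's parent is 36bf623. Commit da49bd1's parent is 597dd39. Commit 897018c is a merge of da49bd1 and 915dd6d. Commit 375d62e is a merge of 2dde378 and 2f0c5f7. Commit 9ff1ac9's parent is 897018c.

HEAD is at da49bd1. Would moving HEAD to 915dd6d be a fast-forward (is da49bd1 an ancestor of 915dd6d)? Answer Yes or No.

No

A fast-forward from da49bd1 to 915dd6d is possible iff da49bd1 is an ancestor of 915dd6d.
Ancestors of 915dd6d: {259da01, 25fba77, 2d24577, 36bf623, 3a6c9de, 57f6899, 597dd39, 872d302, 915dd6d, abcd8a3, ebe10ee, f55ff8c}.
da49bd1 is not among them, so fast-forward is not possible.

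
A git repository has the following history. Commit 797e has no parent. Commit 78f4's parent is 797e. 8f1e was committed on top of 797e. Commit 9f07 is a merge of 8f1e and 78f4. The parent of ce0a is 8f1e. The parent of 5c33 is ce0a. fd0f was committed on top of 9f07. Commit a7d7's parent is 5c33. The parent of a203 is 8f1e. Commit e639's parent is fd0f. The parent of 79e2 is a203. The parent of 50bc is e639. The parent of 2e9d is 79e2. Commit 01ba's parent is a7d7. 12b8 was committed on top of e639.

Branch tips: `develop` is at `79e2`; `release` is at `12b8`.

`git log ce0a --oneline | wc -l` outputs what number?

3

Walking parent pointers from ce0a: reachable set = {797e, 8f1e, ce0a}.
That is 3 commits.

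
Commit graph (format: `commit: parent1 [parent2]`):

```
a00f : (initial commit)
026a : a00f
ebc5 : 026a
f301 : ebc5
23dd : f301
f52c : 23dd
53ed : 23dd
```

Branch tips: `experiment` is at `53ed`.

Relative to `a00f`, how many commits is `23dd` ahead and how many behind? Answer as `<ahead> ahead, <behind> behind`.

Reachable from 23dd: {026a, 23dd, a00f, ebc5, f301}.
Reachable from a00f: {a00f}.
Only in 23dd's history (ahead): {026a, 23dd, ebc5, f301} — 4.
Only in a00f's history (behind): {} — 0.

4 ahead, 0 behind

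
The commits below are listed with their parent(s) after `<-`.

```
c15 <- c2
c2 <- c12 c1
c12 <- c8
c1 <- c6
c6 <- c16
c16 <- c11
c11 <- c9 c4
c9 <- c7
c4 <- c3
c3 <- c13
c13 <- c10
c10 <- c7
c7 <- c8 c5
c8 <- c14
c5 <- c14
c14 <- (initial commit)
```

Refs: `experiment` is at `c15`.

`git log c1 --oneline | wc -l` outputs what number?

13

Walking parent pointers from c1: reachable set = {c1, c10, c11, c13, c14, c16, c3, c4, c5, c6, c7, c8, c9}.
That is 13 commits.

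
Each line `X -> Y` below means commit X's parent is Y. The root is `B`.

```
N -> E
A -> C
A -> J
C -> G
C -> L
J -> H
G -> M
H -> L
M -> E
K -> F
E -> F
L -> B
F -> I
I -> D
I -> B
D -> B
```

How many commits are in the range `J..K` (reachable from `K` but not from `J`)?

Reachable from K: {B, D, F, I, K}.
Reachable from J: {B, H, J, L}.
In K's history but not J's: {D, F, I, K} — 4 commits.

4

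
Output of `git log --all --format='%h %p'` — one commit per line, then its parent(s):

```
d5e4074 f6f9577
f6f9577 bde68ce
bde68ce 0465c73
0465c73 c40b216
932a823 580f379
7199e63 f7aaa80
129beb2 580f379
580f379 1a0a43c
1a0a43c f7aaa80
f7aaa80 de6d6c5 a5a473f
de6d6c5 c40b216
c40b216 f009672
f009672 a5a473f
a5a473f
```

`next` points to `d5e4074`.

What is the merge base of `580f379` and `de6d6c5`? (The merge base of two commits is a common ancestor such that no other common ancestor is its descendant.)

de6d6c5

Ancestors of 580f379: {1a0a43c, 580f379, a5a473f, c40b216, de6d6c5, f009672, f7aaa80}.
Ancestors of de6d6c5: {a5a473f, c40b216, de6d6c5, f009672}.
Common ancestors: {a5a473f, c40b216, de6d6c5, f009672}.
Among these, de6d6c5 is not an ancestor of any other common ancestor — it is the merge base.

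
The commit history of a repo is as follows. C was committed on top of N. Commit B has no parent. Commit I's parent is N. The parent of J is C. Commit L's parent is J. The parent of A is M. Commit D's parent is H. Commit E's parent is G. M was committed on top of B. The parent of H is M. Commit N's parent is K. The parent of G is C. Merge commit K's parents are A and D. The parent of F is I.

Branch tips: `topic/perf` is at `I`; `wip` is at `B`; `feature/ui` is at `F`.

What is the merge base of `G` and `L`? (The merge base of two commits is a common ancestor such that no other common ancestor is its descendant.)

C

Ancestors of G: {A, B, C, D, G, H, K, M, N}.
Ancestors of L: {A, B, C, D, H, J, K, L, M, N}.
Common ancestors: {A, B, C, D, H, K, M, N}.
Among these, C is not an ancestor of any other common ancestor — it is the merge base.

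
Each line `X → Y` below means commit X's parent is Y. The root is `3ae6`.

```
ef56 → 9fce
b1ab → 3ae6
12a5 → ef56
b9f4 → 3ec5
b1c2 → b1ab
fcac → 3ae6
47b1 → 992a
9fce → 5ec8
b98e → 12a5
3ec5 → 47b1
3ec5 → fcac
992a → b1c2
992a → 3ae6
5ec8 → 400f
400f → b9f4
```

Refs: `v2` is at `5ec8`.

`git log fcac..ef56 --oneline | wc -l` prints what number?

10

Reachable from ef56: {3ae6, 3ec5, 400f, 47b1, 5ec8, 992a, 9fce, b1ab, b1c2, b9f4, ef56, fcac}.
Reachable from fcac: {3ae6, fcac}.
In ef56's history but not fcac's: {3ec5, 400f, 47b1, 5ec8, 992a, 9fce, b1ab, b1c2, b9f4, ef56} — 10 commits.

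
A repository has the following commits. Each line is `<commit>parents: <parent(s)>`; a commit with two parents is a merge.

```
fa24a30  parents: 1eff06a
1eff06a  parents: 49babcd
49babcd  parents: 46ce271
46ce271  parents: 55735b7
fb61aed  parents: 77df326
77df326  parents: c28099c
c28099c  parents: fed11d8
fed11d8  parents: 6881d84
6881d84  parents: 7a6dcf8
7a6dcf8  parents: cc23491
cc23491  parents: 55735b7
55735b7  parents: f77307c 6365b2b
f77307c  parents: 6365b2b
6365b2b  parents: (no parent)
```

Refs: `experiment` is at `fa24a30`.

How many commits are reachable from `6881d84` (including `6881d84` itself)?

Walking parent pointers from 6881d84: reachable set = {55735b7, 6365b2b, 6881d84, 7a6dcf8, cc23491, f77307c}.
That is 6 commits.

6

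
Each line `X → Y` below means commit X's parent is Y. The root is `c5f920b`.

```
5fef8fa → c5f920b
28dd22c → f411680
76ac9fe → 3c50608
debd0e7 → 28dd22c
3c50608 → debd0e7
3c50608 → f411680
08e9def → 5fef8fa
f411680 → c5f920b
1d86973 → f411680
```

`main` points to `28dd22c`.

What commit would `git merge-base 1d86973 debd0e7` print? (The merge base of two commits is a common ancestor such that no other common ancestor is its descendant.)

f411680

Ancestors of 1d86973: {1d86973, c5f920b, f411680}.
Ancestors of debd0e7: {28dd22c, c5f920b, debd0e7, f411680}.
Common ancestors: {c5f920b, f411680}.
Among these, f411680 is not an ancestor of any other common ancestor — it is the merge base.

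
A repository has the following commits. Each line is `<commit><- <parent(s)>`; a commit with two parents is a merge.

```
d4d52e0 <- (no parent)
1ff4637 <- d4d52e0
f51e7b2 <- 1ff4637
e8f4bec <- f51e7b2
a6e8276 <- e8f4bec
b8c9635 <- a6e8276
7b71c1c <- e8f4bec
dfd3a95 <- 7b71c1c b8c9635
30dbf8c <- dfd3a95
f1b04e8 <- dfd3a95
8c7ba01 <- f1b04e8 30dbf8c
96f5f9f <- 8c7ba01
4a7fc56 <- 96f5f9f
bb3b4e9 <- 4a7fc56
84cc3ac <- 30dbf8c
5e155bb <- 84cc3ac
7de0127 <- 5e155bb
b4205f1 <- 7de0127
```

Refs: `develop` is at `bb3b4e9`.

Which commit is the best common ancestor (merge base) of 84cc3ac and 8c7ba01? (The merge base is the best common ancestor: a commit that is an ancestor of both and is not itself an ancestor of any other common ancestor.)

Ancestors of 84cc3ac: {1ff4637, 30dbf8c, 7b71c1c, 84cc3ac, a6e8276, b8c9635, d4d52e0, dfd3a95, e8f4bec, f51e7b2}.
Ancestors of 8c7ba01: {1ff4637, 30dbf8c, 7b71c1c, 8c7ba01, a6e8276, b8c9635, d4d52e0, dfd3a95, e8f4bec, f1b04e8, f51e7b2}.
Common ancestors: {1ff4637, 30dbf8c, 7b71c1c, a6e8276, b8c9635, d4d52e0, dfd3a95, e8f4bec, f51e7b2}.
Among these, 30dbf8c is not an ancestor of any other common ancestor — it is the merge base.

30dbf8c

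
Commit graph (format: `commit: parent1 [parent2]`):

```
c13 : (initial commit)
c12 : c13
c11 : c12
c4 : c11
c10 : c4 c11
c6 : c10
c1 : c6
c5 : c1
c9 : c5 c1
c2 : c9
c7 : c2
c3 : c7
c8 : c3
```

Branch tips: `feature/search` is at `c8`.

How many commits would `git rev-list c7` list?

11

Walking parent pointers from c7: reachable set = {c1, c10, c11, c12, c13, c2, c4, c5, c6, c7, c9}.
That is 11 commits.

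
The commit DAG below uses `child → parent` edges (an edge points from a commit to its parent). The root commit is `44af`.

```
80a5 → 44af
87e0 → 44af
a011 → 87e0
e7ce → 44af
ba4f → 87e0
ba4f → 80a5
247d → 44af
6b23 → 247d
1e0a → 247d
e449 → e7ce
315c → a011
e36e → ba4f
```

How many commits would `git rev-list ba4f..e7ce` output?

1

Reachable from e7ce: {44af, e7ce}.
Reachable from ba4f: {44af, 80a5, 87e0, ba4f}.
In e7ce's history but not ba4f's: {e7ce} — 1 commit.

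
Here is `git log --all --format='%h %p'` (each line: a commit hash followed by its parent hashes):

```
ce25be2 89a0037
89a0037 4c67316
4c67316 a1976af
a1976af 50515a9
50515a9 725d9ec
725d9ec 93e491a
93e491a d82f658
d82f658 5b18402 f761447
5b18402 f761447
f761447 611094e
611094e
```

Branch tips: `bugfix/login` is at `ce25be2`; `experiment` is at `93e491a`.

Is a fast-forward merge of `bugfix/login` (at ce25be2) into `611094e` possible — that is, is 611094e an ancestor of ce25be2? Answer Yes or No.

A fast-forward from 611094e to ce25be2 is possible iff 611094e is an ancestor of ce25be2.
Ancestors of ce25be2: {4c67316, 50515a9, 5b18402, 611094e, 725d9ec, 89a0037, 93e491a, a1976af, ce25be2, d82f658, f761447}.
611094e is among them, so fast-forward is possible.

Yes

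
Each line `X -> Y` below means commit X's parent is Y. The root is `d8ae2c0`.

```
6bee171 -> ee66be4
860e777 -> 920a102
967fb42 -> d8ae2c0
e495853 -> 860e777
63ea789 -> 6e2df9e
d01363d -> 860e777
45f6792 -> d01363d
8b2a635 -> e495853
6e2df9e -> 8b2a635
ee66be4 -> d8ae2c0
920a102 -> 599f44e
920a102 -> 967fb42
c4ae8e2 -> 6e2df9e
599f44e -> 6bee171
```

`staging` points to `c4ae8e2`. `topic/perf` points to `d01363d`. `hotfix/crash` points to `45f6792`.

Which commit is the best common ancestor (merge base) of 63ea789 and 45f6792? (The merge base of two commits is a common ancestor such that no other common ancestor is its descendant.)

860e777

Ancestors of 63ea789: {599f44e, 63ea789, 6bee171, 6e2df9e, 860e777, 8b2a635, 920a102, 967fb42, d8ae2c0, e495853, ee66be4}.
Ancestors of 45f6792: {45f6792, 599f44e, 6bee171, 860e777, 920a102, 967fb42, d01363d, d8ae2c0, ee66be4}.
Common ancestors: {599f44e, 6bee171, 860e777, 920a102, 967fb42, d8ae2c0, ee66be4}.
Among these, 860e777 is not an ancestor of any other common ancestor — it is the merge base.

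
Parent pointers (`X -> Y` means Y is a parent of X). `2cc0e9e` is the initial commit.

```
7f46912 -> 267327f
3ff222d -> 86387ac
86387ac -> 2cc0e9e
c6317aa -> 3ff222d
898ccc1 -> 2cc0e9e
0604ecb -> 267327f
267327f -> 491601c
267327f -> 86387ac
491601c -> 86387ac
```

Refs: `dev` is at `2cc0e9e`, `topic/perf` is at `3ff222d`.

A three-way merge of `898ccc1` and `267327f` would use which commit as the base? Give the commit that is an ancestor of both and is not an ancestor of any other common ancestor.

2cc0e9e

Ancestors of 898ccc1: {2cc0e9e, 898ccc1}.
Ancestors of 267327f: {267327f, 2cc0e9e, 491601c, 86387ac}.
Common ancestors: {2cc0e9e}.
The only common ancestor is 2cc0e9e, so it is the merge base.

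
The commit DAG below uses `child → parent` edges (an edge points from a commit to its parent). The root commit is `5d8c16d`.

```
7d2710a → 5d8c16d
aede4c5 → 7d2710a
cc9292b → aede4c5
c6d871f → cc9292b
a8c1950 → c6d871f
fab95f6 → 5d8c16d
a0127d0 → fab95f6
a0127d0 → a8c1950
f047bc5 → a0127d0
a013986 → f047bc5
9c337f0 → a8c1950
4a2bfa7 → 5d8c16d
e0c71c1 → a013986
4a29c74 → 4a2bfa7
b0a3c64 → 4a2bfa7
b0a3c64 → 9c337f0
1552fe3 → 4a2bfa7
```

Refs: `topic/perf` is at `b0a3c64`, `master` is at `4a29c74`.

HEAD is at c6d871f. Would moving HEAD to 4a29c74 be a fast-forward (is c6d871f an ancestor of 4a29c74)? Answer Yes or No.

A fast-forward from c6d871f to 4a29c74 is possible iff c6d871f is an ancestor of 4a29c74.
Ancestors of 4a29c74: {4a29c74, 4a2bfa7, 5d8c16d}.
c6d871f is not among them, so fast-forward is not possible.

No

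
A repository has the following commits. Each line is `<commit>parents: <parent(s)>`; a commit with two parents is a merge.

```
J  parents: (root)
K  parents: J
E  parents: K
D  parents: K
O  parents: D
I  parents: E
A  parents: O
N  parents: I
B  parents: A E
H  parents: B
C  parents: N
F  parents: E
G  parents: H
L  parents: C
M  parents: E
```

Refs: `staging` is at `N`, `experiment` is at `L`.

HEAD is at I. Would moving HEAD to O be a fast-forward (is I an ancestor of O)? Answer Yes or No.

No

A fast-forward from I to O is possible iff I is an ancestor of O.
Ancestors of O: {D, J, K, O}.
I is not among them, so fast-forward is not possible.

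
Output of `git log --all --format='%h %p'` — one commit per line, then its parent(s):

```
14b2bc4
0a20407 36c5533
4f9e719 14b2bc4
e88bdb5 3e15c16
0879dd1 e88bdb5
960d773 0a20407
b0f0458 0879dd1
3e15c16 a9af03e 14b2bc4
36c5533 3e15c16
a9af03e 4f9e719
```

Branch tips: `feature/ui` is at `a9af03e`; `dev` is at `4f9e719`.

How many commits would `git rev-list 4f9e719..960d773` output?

Reachable from 960d773: {0a20407, 14b2bc4, 36c5533, 3e15c16, 4f9e719, 960d773, a9af03e}.
Reachable from 4f9e719: {14b2bc4, 4f9e719}.
In 960d773's history but not 4f9e719's: {0a20407, 36c5533, 3e15c16, 960d773, a9af03e} — 5 commits.

5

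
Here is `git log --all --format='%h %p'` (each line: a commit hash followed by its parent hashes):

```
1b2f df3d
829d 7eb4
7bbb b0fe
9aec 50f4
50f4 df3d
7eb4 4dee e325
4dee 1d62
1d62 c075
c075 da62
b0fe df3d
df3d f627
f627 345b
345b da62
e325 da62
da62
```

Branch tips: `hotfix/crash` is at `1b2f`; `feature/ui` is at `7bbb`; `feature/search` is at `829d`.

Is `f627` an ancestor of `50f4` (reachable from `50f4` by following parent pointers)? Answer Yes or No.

Ancestors of 50f4 (commits reachable by following parents): {345b, 50f4, da62, df3d, f627}.
f627 is in that set, so it is an ancestor of 50f4.

Yes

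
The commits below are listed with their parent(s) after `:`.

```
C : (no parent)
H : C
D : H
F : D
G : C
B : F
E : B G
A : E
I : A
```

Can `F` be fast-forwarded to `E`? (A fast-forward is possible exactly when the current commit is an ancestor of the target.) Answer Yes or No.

A fast-forward from F to E is possible iff F is an ancestor of E.
Ancestors of E: {B, C, D, E, F, G, H}.
F is among them, so fast-forward is possible.

Yes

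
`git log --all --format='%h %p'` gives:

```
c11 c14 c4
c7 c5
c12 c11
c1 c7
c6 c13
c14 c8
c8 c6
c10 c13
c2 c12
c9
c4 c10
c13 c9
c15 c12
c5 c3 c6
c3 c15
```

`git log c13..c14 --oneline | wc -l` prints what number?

Reachable from c14: {c13, c14, c6, c8, c9}.
Reachable from c13: {c13, c9}.
In c14's history but not c13's: {c14, c6, c8} — 3 commits.

3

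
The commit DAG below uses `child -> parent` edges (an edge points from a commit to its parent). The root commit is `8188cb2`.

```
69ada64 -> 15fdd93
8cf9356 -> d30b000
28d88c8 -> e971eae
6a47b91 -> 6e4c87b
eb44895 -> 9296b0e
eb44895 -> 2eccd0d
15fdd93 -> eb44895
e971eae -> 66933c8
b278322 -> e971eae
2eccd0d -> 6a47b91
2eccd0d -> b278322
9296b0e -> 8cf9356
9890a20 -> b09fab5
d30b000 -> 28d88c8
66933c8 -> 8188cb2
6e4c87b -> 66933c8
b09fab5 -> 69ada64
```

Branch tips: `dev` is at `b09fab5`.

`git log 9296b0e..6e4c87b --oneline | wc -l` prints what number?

Reachable from 6e4c87b: {66933c8, 6e4c87b, 8188cb2}.
Reachable from 9296b0e: {28d88c8, 66933c8, 8188cb2, 8cf9356, 9296b0e, d30b000, e971eae}.
In 6e4c87b's history but not 9296b0e's: {6e4c87b} — 1 commit.

1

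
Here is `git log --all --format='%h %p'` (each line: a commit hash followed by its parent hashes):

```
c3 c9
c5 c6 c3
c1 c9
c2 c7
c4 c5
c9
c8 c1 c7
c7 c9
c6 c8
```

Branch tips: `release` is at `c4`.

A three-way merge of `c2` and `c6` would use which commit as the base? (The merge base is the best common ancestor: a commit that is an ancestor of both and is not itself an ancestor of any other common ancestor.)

c7

Ancestors of c2: {c2, c7, c9}.
Ancestors of c6: {c1, c6, c7, c8, c9}.
Common ancestors: {c7, c9}.
Among these, c7 is not an ancestor of any other common ancestor — it is the merge base.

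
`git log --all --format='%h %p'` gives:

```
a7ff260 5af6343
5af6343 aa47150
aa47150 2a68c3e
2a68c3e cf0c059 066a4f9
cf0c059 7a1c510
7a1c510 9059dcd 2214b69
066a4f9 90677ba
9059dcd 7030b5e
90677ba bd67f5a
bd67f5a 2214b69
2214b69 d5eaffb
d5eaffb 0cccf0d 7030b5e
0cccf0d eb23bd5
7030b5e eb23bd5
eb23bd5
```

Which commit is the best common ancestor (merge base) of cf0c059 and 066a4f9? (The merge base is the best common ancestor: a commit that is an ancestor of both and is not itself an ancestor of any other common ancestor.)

2214b69

Ancestors of cf0c059: {0cccf0d, 2214b69, 7030b5e, 7a1c510, 9059dcd, cf0c059, d5eaffb, eb23bd5}.
Ancestors of 066a4f9: {066a4f9, 0cccf0d, 2214b69, 7030b5e, 90677ba, bd67f5a, d5eaffb, eb23bd5}.
Common ancestors: {0cccf0d, 2214b69, 7030b5e, d5eaffb, eb23bd5}.
Among these, 2214b69 is not an ancestor of any other common ancestor — it is the merge base.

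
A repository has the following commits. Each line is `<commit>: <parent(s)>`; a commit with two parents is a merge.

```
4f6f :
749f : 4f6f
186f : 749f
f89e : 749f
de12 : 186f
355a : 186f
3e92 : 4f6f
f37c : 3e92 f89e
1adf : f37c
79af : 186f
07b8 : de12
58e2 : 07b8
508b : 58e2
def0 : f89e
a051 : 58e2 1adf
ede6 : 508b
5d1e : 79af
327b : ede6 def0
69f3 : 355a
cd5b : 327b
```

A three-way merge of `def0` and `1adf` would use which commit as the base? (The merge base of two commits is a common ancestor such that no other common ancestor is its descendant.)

Ancestors of def0: {4f6f, 749f, def0, f89e}.
Ancestors of 1adf: {1adf, 3e92, 4f6f, 749f, f37c, f89e}.
Common ancestors: {4f6f, 749f, f89e}.
Among these, f89e is not an ancestor of any other common ancestor — it is the merge base.

f89e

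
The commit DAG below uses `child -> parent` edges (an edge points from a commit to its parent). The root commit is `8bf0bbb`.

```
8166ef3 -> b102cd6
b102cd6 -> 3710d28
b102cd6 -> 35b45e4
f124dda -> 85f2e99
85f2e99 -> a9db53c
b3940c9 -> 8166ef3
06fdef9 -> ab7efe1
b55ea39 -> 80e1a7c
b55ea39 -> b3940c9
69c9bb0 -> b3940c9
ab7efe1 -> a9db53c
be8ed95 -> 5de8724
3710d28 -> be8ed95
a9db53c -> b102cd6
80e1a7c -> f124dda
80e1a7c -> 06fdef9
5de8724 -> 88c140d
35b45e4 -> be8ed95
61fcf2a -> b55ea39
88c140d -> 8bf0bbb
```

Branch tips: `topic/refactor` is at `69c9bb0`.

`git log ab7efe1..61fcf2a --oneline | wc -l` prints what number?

8

Reachable from 61fcf2a: {06fdef9, 35b45e4, 3710d28, 5de8724, 61fcf2a, 80e1a7c, 8166ef3, 85f2e99, 88c140d, 8bf0bbb, a9db53c, ab7efe1, b102cd6, b3940c9, b55ea39, be8ed95, f124dda}.
Reachable from ab7efe1: {35b45e4, 3710d28, 5de8724, 88c140d, 8bf0bbb, a9db53c, ab7efe1, b102cd6, be8ed95}.
In 61fcf2a's history but not ab7efe1's: {06fdef9, 61fcf2a, 80e1a7c, 8166ef3, 85f2e99, b3940c9, b55ea39, f124dda} — 8 commits.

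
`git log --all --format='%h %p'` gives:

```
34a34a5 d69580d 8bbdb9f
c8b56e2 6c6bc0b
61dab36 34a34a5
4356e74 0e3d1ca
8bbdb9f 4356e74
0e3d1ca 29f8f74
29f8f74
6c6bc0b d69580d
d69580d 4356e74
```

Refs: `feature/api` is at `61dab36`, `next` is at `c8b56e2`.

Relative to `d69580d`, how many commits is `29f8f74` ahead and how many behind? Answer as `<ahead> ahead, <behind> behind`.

Reachable from 29f8f74: {29f8f74}.
Reachable from d69580d: {0e3d1ca, 29f8f74, 4356e74, d69580d}.
Only in 29f8f74's history (ahead): {} — 0.
Only in d69580d's history (behind): {0e3d1ca, 4356e74, d69580d} — 3.

0 ahead, 3 behind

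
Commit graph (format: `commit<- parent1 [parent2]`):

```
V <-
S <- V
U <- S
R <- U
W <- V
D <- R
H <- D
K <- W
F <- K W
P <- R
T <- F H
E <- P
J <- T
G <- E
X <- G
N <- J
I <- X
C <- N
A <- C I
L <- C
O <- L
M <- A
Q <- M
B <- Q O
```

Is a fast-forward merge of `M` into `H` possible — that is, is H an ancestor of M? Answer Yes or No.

Yes

A fast-forward from H to M is possible iff H is an ancestor of M.
Ancestors of M: {A, C, D, E, F, G, H, I, J, K, M, N, P, R, S, T, U, V, W, X}.
H is among them, so fast-forward is possible.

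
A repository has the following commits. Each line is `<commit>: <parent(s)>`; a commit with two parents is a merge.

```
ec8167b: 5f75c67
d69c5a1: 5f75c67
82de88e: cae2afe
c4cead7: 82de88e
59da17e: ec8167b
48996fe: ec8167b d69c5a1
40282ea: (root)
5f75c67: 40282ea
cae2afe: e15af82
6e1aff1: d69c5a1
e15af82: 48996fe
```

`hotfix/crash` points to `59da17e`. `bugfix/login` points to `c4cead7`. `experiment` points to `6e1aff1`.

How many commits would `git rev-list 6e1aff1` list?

4

Walking parent pointers from 6e1aff1: reachable set = {40282ea, 5f75c67, 6e1aff1, d69c5a1}.
That is 4 commits.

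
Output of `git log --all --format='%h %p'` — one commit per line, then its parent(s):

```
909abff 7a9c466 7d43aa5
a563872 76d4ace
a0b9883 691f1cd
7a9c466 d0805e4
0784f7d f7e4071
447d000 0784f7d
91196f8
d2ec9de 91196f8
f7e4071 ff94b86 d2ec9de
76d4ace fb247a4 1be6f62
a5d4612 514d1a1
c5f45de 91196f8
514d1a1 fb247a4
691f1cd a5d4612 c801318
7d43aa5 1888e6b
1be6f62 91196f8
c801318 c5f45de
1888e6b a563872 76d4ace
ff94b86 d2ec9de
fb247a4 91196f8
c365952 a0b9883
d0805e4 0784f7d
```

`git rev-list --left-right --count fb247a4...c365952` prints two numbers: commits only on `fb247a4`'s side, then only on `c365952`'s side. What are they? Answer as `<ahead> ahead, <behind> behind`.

0 ahead, 7 behind

Reachable from fb247a4: {91196f8, fb247a4}.
Reachable from c365952: {514d1a1, 691f1cd, 91196f8, a0b9883, a5d4612, c365952, c5f45de, c801318, fb247a4}.
Only in fb247a4's history (ahead): {} — 0.
Only in c365952's history (behind): {514d1a1, 691f1cd, a0b9883, a5d4612, c365952, c5f45de, c801318} — 7.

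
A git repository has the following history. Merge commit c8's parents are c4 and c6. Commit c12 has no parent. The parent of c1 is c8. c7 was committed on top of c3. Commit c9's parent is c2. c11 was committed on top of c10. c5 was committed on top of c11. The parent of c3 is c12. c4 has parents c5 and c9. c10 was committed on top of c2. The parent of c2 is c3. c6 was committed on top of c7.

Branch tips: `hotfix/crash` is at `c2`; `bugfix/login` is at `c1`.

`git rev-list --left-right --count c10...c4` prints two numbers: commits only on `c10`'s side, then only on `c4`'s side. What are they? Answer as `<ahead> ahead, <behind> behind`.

Reachable from c10: {c10, c12, c2, c3}.
Reachable from c4: {c10, c11, c12, c2, c3, c4, c5, c9}.
Only in c10's history (ahead): {} — 0.
Only in c4's history (behind): {c11, c4, c5, c9} — 4.

0 ahead, 4 behind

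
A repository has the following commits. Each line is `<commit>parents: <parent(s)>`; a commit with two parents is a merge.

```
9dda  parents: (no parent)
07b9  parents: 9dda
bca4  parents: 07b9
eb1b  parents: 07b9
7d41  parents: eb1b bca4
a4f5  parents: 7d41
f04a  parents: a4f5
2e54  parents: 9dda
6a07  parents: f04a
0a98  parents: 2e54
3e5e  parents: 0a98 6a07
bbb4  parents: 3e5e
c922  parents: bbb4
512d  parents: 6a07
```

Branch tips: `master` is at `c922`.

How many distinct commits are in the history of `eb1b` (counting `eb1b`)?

Walking parent pointers from eb1b: reachable set = {07b9, 9dda, eb1b}.
That is 3 commits.

3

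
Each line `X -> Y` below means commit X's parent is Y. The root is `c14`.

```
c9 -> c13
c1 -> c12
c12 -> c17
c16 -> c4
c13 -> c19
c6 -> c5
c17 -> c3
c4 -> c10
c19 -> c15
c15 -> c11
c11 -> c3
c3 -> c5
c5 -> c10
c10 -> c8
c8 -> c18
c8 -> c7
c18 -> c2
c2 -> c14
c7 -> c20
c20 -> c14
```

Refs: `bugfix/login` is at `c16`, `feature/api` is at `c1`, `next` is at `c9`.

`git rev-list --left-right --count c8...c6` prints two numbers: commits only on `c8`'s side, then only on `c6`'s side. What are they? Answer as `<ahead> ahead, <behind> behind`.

Reachable from c8: {c14, c18, c2, c20, c7, c8}.
Reachable from c6: {c10, c14, c18, c2, c20, c5, c6, c7, c8}.
Only in c8's history (ahead): {} — 0.
Only in c6's history (behind): {c10, c5, c6} — 3.

0 ahead, 3 behind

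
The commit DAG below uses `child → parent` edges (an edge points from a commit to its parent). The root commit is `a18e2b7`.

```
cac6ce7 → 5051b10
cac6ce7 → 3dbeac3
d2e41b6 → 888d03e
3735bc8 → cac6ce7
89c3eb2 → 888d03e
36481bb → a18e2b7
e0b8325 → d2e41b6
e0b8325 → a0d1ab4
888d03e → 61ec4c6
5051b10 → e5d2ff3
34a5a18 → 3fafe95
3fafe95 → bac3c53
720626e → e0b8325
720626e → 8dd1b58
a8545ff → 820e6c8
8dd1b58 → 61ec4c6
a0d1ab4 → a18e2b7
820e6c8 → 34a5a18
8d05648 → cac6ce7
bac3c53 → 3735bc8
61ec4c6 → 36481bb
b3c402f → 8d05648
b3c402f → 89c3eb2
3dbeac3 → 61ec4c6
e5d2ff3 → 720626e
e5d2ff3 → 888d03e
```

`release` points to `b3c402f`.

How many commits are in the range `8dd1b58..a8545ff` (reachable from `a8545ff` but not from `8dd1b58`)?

15

Reachable from a8545ff: {34a5a18, 36481bb, 3735bc8, 3dbeac3, 3fafe95, 5051b10, 61ec4c6, 720626e, 820e6c8, 888d03e, 8dd1b58, a0d1ab4, a18e2b7, a8545ff, bac3c53, cac6ce7, d2e41b6, e0b8325, e5d2ff3}.
Reachable from 8dd1b58: {36481bb, 61ec4c6, 8dd1b58, a18e2b7}.
In a8545ff's history but not 8dd1b58's: {34a5a18, 3735bc8, 3dbeac3, 3fafe95, 5051b10, 720626e, 820e6c8, 888d03e, a0d1ab4, a8545ff, bac3c53, cac6ce7, d2e41b6, e0b8325, e5d2ff3} — 15 commits.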